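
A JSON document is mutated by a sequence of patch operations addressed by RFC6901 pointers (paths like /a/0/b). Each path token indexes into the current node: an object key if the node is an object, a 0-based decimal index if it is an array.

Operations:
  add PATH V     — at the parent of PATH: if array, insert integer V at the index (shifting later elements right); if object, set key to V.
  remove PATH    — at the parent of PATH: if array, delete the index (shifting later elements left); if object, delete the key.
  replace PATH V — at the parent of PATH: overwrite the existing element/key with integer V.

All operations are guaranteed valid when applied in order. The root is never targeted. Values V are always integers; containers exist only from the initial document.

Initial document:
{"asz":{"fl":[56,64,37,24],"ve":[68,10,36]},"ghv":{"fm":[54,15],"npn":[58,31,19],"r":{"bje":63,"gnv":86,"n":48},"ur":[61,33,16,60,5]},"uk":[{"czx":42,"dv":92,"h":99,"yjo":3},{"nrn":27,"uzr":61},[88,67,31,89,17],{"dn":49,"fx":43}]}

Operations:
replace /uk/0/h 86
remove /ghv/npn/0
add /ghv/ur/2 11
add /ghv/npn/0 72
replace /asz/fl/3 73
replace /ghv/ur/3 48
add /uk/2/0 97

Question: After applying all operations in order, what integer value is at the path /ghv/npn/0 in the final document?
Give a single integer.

Answer: 72

Derivation:
After op 1 (replace /uk/0/h 86): {"asz":{"fl":[56,64,37,24],"ve":[68,10,36]},"ghv":{"fm":[54,15],"npn":[58,31,19],"r":{"bje":63,"gnv":86,"n":48},"ur":[61,33,16,60,5]},"uk":[{"czx":42,"dv":92,"h":86,"yjo":3},{"nrn":27,"uzr":61},[88,67,31,89,17],{"dn":49,"fx":43}]}
After op 2 (remove /ghv/npn/0): {"asz":{"fl":[56,64,37,24],"ve":[68,10,36]},"ghv":{"fm":[54,15],"npn":[31,19],"r":{"bje":63,"gnv":86,"n":48},"ur":[61,33,16,60,5]},"uk":[{"czx":42,"dv":92,"h":86,"yjo":3},{"nrn":27,"uzr":61},[88,67,31,89,17],{"dn":49,"fx":43}]}
After op 3 (add /ghv/ur/2 11): {"asz":{"fl":[56,64,37,24],"ve":[68,10,36]},"ghv":{"fm":[54,15],"npn":[31,19],"r":{"bje":63,"gnv":86,"n":48},"ur":[61,33,11,16,60,5]},"uk":[{"czx":42,"dv":92,"h":86,"yjo":3},{"nrn":27,"uzr":61},[88,67,31,89,17],{"dn":49,"fx":43}]}
After op 4 (add /ghv/npn/0 72): {"asz":{"fl":[56,64,37,24],"ve":[68,10,36]},"ghv":{"fm":[54,15],"npn":[72,31,19],"r":{"bje":63,"gnv":86,"n":48},"ur":[61,33,11,16,60,5]},"uk":[{"czx":42,"dv":92,"h":86,"yjo":3},{"nrn":27,"uzr":61},[88,67,31,89,17],{"dn":49,"fx":43}]}
After op 5 (replace /asz/fl/3 73): {"asz":{"fl":[56,64,37,73],"ve":[68,10,36]},"ghv":{"fm":[54,15],"npn":[72,31,19],"r":{"bje":63,"gnv":86,"n":48},"ur":[61,33,11,16,60,5]},"uk":[{"czx":42,"dv":92,"h":86,"yjo":3},{"nrn":27,"uzr":61},[88,67,31,89,17],{"dn":49,"fx":43}]}
After op 6 (replace /ghv/ur/3 48): {"asz":{"fl":[56,64,37,73],"ve":[68,10,36]},"ghv":{"fm":[54,15],"npn":[72,31,19],"r":{"bje":63,"gnv":86,"n":48},"ur":[61,33,11,48,60,5]},"uk":[{"czx":42,"dv":92,"h":86,"yjo":3},{"nrn":27,"uzr":61},[88,67,31,89,17],{"dn":49,"fx":43}]}
After op 7 (add /uk/2/0 97): {"asz":{"fl":[56,64,37,73],"ve":[68,10,36]},"ghv":{"fm":[54,15],"npn":[72,31,19],"r":{"bje":63,"gnv":86,"n":48},"ur":[61,33,11,48,60,5]},"uk":[{"czx":42,"dv":92,"h":86,"yjo":3},{"nrn":27,"uzr":61},[97,88,67,31,89,17],{"dn":49,"fx":43}]}
Value at /ghv/npn/0: 72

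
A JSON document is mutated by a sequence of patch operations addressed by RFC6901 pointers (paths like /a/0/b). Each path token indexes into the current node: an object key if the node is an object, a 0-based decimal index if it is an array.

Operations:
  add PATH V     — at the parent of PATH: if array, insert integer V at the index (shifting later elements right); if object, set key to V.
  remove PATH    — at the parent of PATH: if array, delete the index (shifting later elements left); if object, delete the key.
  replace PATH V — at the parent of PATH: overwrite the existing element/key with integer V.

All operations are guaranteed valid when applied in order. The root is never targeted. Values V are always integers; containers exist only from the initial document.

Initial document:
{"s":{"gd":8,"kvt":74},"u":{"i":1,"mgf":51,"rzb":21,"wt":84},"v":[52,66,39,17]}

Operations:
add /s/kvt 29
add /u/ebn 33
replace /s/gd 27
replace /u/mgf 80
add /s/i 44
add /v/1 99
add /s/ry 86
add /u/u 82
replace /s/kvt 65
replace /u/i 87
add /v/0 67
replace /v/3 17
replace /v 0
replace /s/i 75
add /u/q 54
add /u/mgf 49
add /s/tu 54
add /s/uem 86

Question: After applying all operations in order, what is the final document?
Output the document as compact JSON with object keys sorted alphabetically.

Answer: {"s":{"gd":27,"i":75,"kvt":65,"ry":86,"tu":54,"uem":86},"u":{"ebn":33,"i":87,"mgf":49,"q":54,"rzb":21,"u":82,"wt":84},"v":0}

Derivation:
After op 1 (add /s/kvt 29): {"s":{"gd":8,"kvt":29},"u":{"i":1,"mgf":51,"rzb":21,"wt":84},"v":[52,66,39,17]}
After op 2 (add /u/ebn 33): {"s":{"gd":8,"kvt":29},"u":{"ebn":33,"i":1,"mgf":51,"rzb":21,"wt":84},"v":[52,66,39,17]}
After op 3 (replace /s/gd 27): {"s":{"gd":27,"kvt":29},"u":{"ebn":33,"i":1,"mgf":51,"rzb":21,"wt":84},"v":[52,66,39,17]}
After op 4 (replace /u/mgf 80): {"s":{"gd":27,"kvt":29},"u":{"ebn":33,"i":1,"mgf":80,"rzb":21,"wt":84},"v":[52,66,39,17]}
After op 5 (add /s/i 44): {"s":{"gd":27,"i":44,"kvt":29},"u":{"ebn":33,"i":1,"mgf":80,"rzb":21,"wt":84},"v":[52,66,39,17]}
After op 6 (add /v/1 99): {"s":{"gd":27,"i":44,"kvt":29},"u":{"ebn":33,"i":1,"mgf":80,"rzb":21,"wt":84},"v":[52,99,66,39,17]}
After op 7 (add /s/ry 86): {"s":{"gd":27,"i":44,"kvt":29,"ry":86},"u":{"ebn":33,"i":1,"mgf":80,"rzb":21,"wt":84},"v":[52,99,66,39,17]}
After op 8 (add /u/u 82): {"s":{"gd":27,"i":44,"kvt":29,"ry":86},"u":{"ebn":33,"i":1,"mgf":80,"rzb":21,"u":82,"wt":84},"v":[52,99,66,39,17]}
After op 9 (replace /s/kvt 65): {"s":{"gd":27,"i":44,"kvt":65,"ry":86},"u":{"ebn":33,"i":1,"mgf":80,"rzb":21,"u":82,"wt":84},"v":[52,99,66,39,17]}
After op 10 (replace /u/i 87): {"s":{"gd":27,"i":44,"kvt":65,"ry":86},"u":{"ebn":33,"i":87,"mgf":80,"rzb":21,"u":82,"wt":84},"v":[52,99,66,39,17]}
After op 11 (add /v/0 67): {"s":{"gd":27,"i":44,"kvt":65,"ry":86},"u":{"ebn":33,"i":87,"mgf":80,"rzb":21,"u":82,"wt":84},"v":[67,52,99,66,39,17]}
After op 12 (replace /v/3 17): {"s":{"gd":27,"i":44,"kvt":65,"ry":86},"u":{"ebn":33,"i":87,"mgf":80,"rzb":21,"u":82,"wt":84},"v":[67,52,99,17,39,17]}
After op 13 (replace /v 0): {"s":{"gd":27,"i":44,"kvt":65,"ry":86},"u":{"ebn":33,"i":87,"mgf":80,"rzb":21,"u":82,"wt":84},"v":0}
After op 14 (replace /s/i 75): {"s":{"gd":27,"i":75,"kvt":65,"ry":86},"u":{"ebn":33,"i":87,"mgf":80,"rzb":21,"u":82,"wt":84},"v":0}
After op 15 (add /u/q 54): {"s":{"gd":27,"i":75,"kvt":65,"ry":86},"u":{"ebn":33,"i":87,"mgf":80,"q":54,"rzb":21,"u":82,"wt":84},"v":0}
After op 16 (add /u/mgf 49): {"s":{"gd":27,"i":75,"kvt":65,"ry":86},"u":{"ebn":33,"i":87,"mgf":49,"q":54,"rzb":21,"u":82,"wt":84},"v":0}
After op 17 (add /s/tu 54): {"s":{"gd":27,"i":75,"kvt":65,"ry":86,"tu":54},"u":{"ebn":33,"i":87,"mgf":49,"q":54,"rzb":21,"u":82,"wt":84},"v":0}
After op 18 (add /s/uem 86): {"s":{"gd":27,"i":75,"kvt":65,"ry":86,"tu":54,"uem":86},"u":{"ebn":33,"i":87,"mgf":49,"q":54,"rzb":21,"u":82,"wt":84},"v":0}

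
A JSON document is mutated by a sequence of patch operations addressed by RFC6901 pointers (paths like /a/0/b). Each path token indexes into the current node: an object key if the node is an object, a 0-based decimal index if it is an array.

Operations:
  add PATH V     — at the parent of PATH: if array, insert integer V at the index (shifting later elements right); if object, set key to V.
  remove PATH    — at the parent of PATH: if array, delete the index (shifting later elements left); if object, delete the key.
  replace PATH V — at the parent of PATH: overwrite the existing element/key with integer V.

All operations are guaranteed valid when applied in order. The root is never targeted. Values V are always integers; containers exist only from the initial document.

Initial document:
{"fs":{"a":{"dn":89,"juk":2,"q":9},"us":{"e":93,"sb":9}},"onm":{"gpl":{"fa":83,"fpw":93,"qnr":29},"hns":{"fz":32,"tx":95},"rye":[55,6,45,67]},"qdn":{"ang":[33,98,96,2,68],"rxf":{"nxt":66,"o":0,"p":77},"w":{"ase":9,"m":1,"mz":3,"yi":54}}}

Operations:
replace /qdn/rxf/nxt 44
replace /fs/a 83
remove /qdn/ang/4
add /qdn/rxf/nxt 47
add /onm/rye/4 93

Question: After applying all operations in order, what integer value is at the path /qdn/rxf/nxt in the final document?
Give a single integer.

Answer: 47

Derivation:
After op 1 (replace /qdn/rxf/nxt 44): {"fs":{"a":{"dn":89,"juk":2,"q":9},"us":{"e":93,"sb":9}},"onm":{"gpl":{"fa":83,"fpw":93,"qnr":29},"hns":{"fz":32,"tx":95},"rye":[55,6,45,67]},"qdn":{"ang":[33,98,96,2,68],"rxf":{"nxt":44,"o":0,"p":77},"w":{"ase":9,"m":1,"mz":3,"yi":54}}}
After op 2 (replace /fs/a 83): {"fs":{"a":83,"us":{"e":93,"sb":9}},"onm":{"gpl":{"fa":83,"fpw":93,"qnr":29},"hns":{"fz":32,"tx":95},"rye":[55,6,45,67]},"qdn":{"ang":[33,98,96,2,68],"rxf":{"nxt":44,"o":0,"p":77},"w":{"ase":9,"m":1,"mz":3,"yi":54}}}
After op 3 (remove /qdn/ang/4): {"fs":{"a":83,"us":{"e":93,"sb":9}},"onm":{"gpl":{"fa":83,"fpw":93,"qnr":29},"hns":{"fz":32,"tx":95},"rye":[55,6,45,67]},"qdn":{"ang":[33,98,96,2],"rxf":{"nxt":44,"o":0,"p":77},"w":{"ase":9,"m":1,"mz":3,"yi":54}}}
After op 4 (add /qdn/rxf/nxt 47): {"fs":{"a":83,"us":{"e":93,"sb":9}},"onm":{"gpl":{"fa":83,"fpw":93,"qnr":29},"hns":{"fz":32,"tx":95},"rye":[55,6,45,67]},"qdn":{"ang":[33,98,96,2],"rxf":{"nxt":47,"o":0,"p":77},"w":{"ase":9,"m":1,"mz":3,"yi":54}}}
After op 5 (add /onm/rye/4 93): {"fs":{"a":83,"us":{"e":93,"sb":9}},"onm":{"gpl":{"fa":83,"fpw":93,"qnr":29},"hns":{"fz":32,"tx":95},"rye":[55,6,45,67,93]},"qdn":{"ang":[33,98,96,2],"rxf":{"nxt":47,"o":0,"p":77},"w":{"ase":9,"m":1,"mz":3,"yi":54}}}
Value at /qdn/rxf/nxt: 47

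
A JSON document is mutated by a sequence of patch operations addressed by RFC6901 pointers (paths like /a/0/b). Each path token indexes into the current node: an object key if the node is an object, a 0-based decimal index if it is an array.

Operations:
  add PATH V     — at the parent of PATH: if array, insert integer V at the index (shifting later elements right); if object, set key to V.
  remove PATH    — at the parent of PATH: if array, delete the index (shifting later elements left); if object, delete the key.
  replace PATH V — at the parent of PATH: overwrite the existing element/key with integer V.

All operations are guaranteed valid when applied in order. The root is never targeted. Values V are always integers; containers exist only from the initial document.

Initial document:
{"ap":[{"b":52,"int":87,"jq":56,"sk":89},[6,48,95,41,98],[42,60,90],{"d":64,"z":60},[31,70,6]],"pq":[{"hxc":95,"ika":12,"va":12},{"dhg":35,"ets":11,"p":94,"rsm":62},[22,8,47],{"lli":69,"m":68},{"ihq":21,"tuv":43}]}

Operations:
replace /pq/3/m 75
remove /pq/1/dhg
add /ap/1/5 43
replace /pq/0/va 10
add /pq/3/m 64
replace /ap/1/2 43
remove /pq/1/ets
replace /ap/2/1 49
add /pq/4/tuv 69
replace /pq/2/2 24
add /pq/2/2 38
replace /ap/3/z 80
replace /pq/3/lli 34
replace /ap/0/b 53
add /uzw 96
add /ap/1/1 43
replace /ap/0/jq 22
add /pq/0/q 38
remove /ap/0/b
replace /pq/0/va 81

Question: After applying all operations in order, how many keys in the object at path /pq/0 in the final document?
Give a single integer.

After op 1 (replace /pq/3/m 75): {"ap":[{"b":52,"int":87,"jq":56,"sk":89},[6,48,95,41,98],[42,60,90],{"d":64,"z":60},[31,70,6]],"pq":[{"hxc":95,"ika":12,"va":12},{"dhg":35,"ets":11,"p":94,"rsm":62},[22,8,47],{"lli":69,"m":75},{"ihq":21,"tuv":43}]}
After op 2 (remove /pq/1/dhg): {"ap":[{"b":52,"int":87,"jq":56,"sk":89},[6,48,95,41,98],[42,60,90],{"d":64,"z":60},[31,70,6]],"pq":[{"hxc":95,"ika":12,"va":12},{"ets":11,"p":94,"rsm":62},[22,8,47],{"lli":69,"m":75},{"ihq":21,"tuv":43}]}
After op 3 (add /ap/1/5 43): {"ap":[{"b":52,"int":87,"jq":56,"sk":89},[6,48,95,41,98,43],[42,60,90],{"d":64,"z":60},[31,70,6]],"pq":[{"hxc":95,"ika":12,"va":12},{"ets":11,"p":94,"rsm":62},[22,8,47],{"lli":69,"m":75},{"ihq":21,"tuv":43}]}
After op 4 (replace /pq/0/va 10): {"ap":[{"b":52,"int":87,"jq":56,"sk":89},[6,48,95,41,98,43],[42,60,90],{"d":64,"z":60},[31,70,6]],"pq":[{"hxc":95,"ika":12,"va":10},{"ets":11,"p":94,"rsm":62},[22,8,47],{"lli":69,"m":75},{"ihq":21,"tuv":43}]}
After op 5 (add /pq/3/m 64): {"ap":[{"b":52,"int":87,"jq":56,"sk":89},[6,48,95,41,98,43],[42,60,90],{"d":64,"z":60},[31,70,6]],"pq":[{"hxc":95,"ika":12,"va":10},{"ets":11,"p":94,"rsm":62},[22,8,47],{"lli":69,"m":64},{"ihq":21,"tuv":43}]}
After op 6 (replace /ap/1/2 43): {"ap":[{"b":52,"int":87,"jq":56,"sk":89},[6,48,43,41,98,43],[42,60,90],{"d":64,"z":60},[31,70,6]],"pq":[{"hxc":95,"ika":12,"va":10},{"ets":11,"p":94,"rsm":62},[22,8,47],{"lli":69,"m":64},{"ihq":21,"tuv":43}]}
After op 7 (remove /pq/1/ets): {"ap":[{"b":52,"int":87,"jq":56,"sk":89},[6,48,43,41,98,43],[42,60,90],{"d":64,"z":60},[31,70,6]],"pq":[{"hxc":95,"ika":12,"va":10},{"p":94,"rsm":62},[22,8,47],{"lli":69,"m":64},{"ihq":21,"tuv":43}]}
After op 8 (replace /ap/2/1 49): {"ap":[{"b":52,"int":87,"jq":56,"sk":89},[6,48,43,41,98,43],[42,49,90],{"d":64,"z":60},[31,70,6]],"pq":[{"hxc":95,"ika":12,"va":10},{"p":94,"rsm":62},[22,8,47],{"lli":69,"m":64},{"ihq":21,"tuv":43}]}
After op 9 (add /pq/4/tuv 69): {"ap":[{"b":52,"int":87,"jq":56,"sk":89},[6,48,43,41,98,43],[42,49,90],{"d":64,"z":60},[31,70,6]],"pq":[{"hxc":95,"ika":12,"va":10},{"p":94,"rsm":62},[22,8,47],{"lli":69,"m":64},{"ihq":21,"tuv":69}]}
After op 10 (replace /pq/2/2 24): {"ap":[{"b":52,"int":87,"jq":56,"sk":89},[6,48,43,41,98,43],[42,49,90],{"d":64,"z":60},[31,70,6]],"pq":[{"hxc":95,"ika":12,"va":10},{"p":94,"rsm":62},[22,8,24],{"lli":69,"m":64},{"ihq":21,"tuv":69}]}
After op 11 (add /pq/2/2 38): {"ap":[{"b":52,"int":87,"jq":56,"sk":89},[6,48,43,41,98,43],[42,49,90],{"d":64,"z":60},[31,70,6]],"pq":[{"hxc":95,"ika":12,"va":10},{"p":94,"rsm":62},[22,8,38,24],{"lli":69,"m":64},{"ihq":21,"tuv":69}]}
After op 12 (replace /ap/3/z 80): {"ap":[{"b":52,"int":87,"jq":56,"sk":89},[6,48,43,41,98,43],[42,49,90],{"d":64,"z":80},[31,70,6]],"pq":[{"hxc":95,"ika":12,"va":10},{"p":94,"rsm":62},[22,8,38,24],{"lli":69,"m":64},{"ihq":21,"tuv":69}]}
After op 13 (replace /pq/3/lli 34): {"ap":[{"b":52,"int":87,"jq":56,"sk":89},[6,48,43,41,98,43],[42,49,90],{"d":64,"z":80},[31,70,6]],"pq":[{"hxc":95,"ika":12,"va":10},{"p":94,"rsm":62},[22,8,38,24],{"lli":34,"m":64},{"ihq":21,"tuv":69}]}
After op 14 (replace /ap/0/b 53): {"ap":[{"b":53,"int":87,"jq":56,"sk":89},[6,48,43,41,98,43],[42,49,90],{"d":64,"z":80},[31,70,6]],"pq":[{"hxc":95,"ika":12,"va":10},{"p":94,"rsm":62},[22,8,38,24],{"lli":34,"m":64},{"ihq":21,"tuv":69}]}
After op 15 (add /uzw 96): {"ap":[{"b":53,"int":87,"jq":56,"sk":89},[6,48,43,41,98,43],[42,49,90],{"d":64,"z":80},[31,70,6]],"pq":[{"hxc":95,"ika":12,"va":10},{"p":94,"rsm":62},[22,8,38,24],{"lli":34,"m":64},{"ihq":21,"tuv":69}],"uzw":96}
After op 16 (add /ap/1/1 43): {"ap":[{"b":53,"int":87,"jq":56,"sk":89},[6,43,48,43,41,98,43],[42,49,90],{"d":64,"z":80},[31,70,6]],"pq":[{"hxc":95,"ika":12,"va":10},{"p":94,"rsm":62},[22,8,38,24],{"lli":34,"m":64},{"ihq":21,"tuv":69}],"uzw":96}
After op 17 (replace /ap/0/jq 22): {"ap":[{"b":53,"int":87,"jq":22,"sk":89},[6,43,48,43,41,98,43],[42,49,90],{"d":64,"z":80},[31,70,6]],"pq":[{"hxc":95,"ika":12,"va":10},{"p":94,"rsm":62},[22,8,38,24],{"lli":34,"m":64},{"ihq":21,"tuv":69}],"uzw":96}
After op 18 (add /pq/0/q 38): {"ap":[{"b":53,"int":87,"jq":22,"sk":89},[6,43,48,43,41,98,43],[42,49,90],{"d":64,"z":80},[31,70,6]],"pq":[{"hxc":95,"ika":12,"q":38,"va":10},{"p":94,"rsm":62},[22,8,38,24],{"lli":34,"m":64},{"ihq":21,"tuv":69}],"uzw":96}
After op 19 (remove /ap/0/b): {"ap":[{"int":87,"jq":22,"sk":89},[6,43,48,43,41,98,43],[42,49,90],{"d":64,"z":80},[31,70,6]],"pq":[{"hxc":95,"ika":12,"q":38,"va":10},{"p":94,"rsm":62},[22,8,38,24],{"lli":34,"m":64},{"ihq":21,"tuv":69}],"uzw":96}
After op 20 (replace /pq/0/va 81): {"ap":[{"int":87,"jq":22,"sk":89},[6,43,48,43,41,98,43],[42,49,90],{"d":64,"z":80},[31,70,6]],"pq":[{"hxc":95,"ika":12,"q":38,"va":81},{"p":94,"rsm":62},[22,8,38,24],{"lli":34,"m":64},{"ihq":21,"tuv":69}],"uzw":96}
Size at path /pq/0: 4

Answer: 4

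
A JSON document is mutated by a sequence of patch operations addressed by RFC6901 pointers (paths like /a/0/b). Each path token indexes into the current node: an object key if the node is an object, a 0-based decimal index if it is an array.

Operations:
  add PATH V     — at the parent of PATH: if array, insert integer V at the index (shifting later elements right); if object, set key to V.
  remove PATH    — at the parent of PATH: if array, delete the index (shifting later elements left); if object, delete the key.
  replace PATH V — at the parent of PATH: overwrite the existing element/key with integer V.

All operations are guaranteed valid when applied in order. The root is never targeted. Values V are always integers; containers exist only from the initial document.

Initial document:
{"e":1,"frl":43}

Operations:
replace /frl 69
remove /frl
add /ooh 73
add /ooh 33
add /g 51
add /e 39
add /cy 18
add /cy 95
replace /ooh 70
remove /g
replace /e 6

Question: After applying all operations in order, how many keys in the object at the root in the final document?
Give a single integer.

Answer: 3

Derivation:
After op 1 (replace /frl 69): {"e":1,"frl":69}
After op 2 (remove /frl): {"e":1}
After op 3 (add /ooh 73): {"e":1,"ooh":73}
After op 4 (add /ooh 33): {"e":1,"ooh":33}
After op 5 (add /g 51): {"e":1,"g":51,"ooh":33}
After op 6 (add /e 39): {"e":39,"g":51,"ooh":33}
After op 7 (add /cy 18): {"cy":18,"e":39,"g":51,"ooh":33}
After op 8 (add /cy 95): {"cy":95,"e":39,"g":51,"ooh":33}
After op 9 (replace /ooh 70): {"cy":95,"e":39,"g":51,"ooh":70}
After op 10 (remove /g): {"cy":95,"e":39,"ooh":70}
After op 11 (replace /e 6): {"cy":95,"e":6,"ooh":70}
Size at the root: 3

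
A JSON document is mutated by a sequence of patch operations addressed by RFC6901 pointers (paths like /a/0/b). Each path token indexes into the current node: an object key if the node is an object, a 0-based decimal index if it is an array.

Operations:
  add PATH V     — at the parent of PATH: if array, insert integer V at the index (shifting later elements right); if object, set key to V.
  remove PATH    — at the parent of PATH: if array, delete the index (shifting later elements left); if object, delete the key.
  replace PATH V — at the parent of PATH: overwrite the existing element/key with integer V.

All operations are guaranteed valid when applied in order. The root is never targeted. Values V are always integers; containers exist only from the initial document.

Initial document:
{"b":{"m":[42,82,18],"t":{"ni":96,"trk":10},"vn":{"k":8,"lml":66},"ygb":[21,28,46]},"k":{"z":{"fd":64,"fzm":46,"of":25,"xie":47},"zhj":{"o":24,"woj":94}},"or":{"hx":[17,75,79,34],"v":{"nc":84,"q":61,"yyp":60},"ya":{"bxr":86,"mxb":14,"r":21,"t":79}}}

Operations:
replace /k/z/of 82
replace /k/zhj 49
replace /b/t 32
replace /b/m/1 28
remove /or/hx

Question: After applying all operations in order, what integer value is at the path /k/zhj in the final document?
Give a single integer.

After op 1 (replace /k/z/of 82): {"b":{"m":[42,82,18],"t":{"ni":96,"trk":10},"vn":{"k":8,"lml":66},"ygb":[21,28,46]},"k":{"z":{"fd":64,"fzm":46,"of":82,"xie":47},"zhj":{"o":24,"woj":94}},"or":{"hx":[17,75,79,34],"v":{"nc":84,"q":61,"yyp":60},"ya":{"bxr":86,"mxb":14,"r":21,"t":79}}}
After op 2 (replace /k/zhj 49): {"b":{"m":[42,82,18],"t":{"ni":96,"trk":10},"vn":{"k":8,"lml":66},"ygb":[21,28,46]},"k":{"z":{"fd":64,"fzm":46,"of":82,"xie":47},"zhj":49},"or":{"hx":[17,75,79,34],"v":{"nc":84,"q":61,"yyp":60},"ya":{"bxr":86,"mxb":14,"r":21,"t":79}}}
After op 3 (replace /b/t 32): {"b":{"m":[42,82,18],"t":32,"vn":{"k":8,"lml":66},"ygb":[21,28,46]},"k":{"z":{"fd":64,"fzm":46,"of":82,"xie":47},"zhj":49},"or":{"hx":[17,75,79,34],"v":{"nc":84,"q":61,"yyp":60},"ya":{"bxr":86,"mxb":14,"r":21,"t":79}}}
After op 4 (replace /b/m/1 28): {"b":{"m":[42,28,18],"t":32,"vn":{"k":8,"lml":66},"ygb":[21,28,46]},"k":{"z":{"fd":64,"fzm":46,"of":82,"xie":47},"zhj":49},"or":{"hx":[17,75,79,34],"v":{"nc":84,"q":61,"yyp":60},"ya":{"bxr":86,"mxb":14,"r":21,"t":79}}}
After op 5 (remove /or/hx): {"b":{"m":[42,28,18],"t":32,"vn":{"k":8,"lml":66},"ygb":[21,28,46]},"k":{"z":{"fd":64,"fzm":46,"of":82,"xie":47},"zhj":49},"or":{"v":{"nc":84,"q":61,"yyp":60},"ya":{"bxr":86,"mxb":14,"r":21,"t":79}}}
Value at /k/zhj: 49

Answer: 49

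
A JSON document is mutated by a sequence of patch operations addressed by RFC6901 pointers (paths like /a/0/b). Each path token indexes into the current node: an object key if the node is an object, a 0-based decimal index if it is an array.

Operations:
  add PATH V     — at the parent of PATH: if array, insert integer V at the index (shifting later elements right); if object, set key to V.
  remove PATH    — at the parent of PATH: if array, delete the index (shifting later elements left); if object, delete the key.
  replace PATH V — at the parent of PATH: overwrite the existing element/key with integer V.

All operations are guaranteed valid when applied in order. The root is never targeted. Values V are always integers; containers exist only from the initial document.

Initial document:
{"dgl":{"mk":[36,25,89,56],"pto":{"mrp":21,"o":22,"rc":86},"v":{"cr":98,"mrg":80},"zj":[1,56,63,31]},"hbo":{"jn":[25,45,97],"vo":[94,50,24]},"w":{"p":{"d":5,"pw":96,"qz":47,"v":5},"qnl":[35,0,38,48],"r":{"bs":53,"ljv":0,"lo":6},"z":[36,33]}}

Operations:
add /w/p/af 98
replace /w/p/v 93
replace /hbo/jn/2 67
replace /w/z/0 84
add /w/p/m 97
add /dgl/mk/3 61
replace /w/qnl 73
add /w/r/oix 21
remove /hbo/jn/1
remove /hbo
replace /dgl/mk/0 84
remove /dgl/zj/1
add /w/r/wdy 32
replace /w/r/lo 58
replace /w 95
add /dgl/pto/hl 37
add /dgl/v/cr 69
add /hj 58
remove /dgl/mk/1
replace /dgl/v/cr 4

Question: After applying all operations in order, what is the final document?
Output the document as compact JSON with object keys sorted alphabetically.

After op 1 (add /w/p/af 98): {"dgl":{"mk":[36,25,89,56],"pto":{"mrp":21,"o":22,"rc":86},"v":{"cr":98,"mrg":80},"zj":[1,56,63,31]},"hbo":{"jn":[25,45,97],"vo":[94,50,24]},"w":{"p":{"af":98,"d":5,"pw":96,"qz":47,"v":5},"qnl":[35,0,38,48],"r":{"bs":53,"ljv":0,"lo":6},"z":[36,33]}}
After op 2 (replace /w/p/v 93): {"dgl":{"mk":[36,25,89,56],"pto":{"mrp":21,"o":22,"rc":86},"v":{"cr":98,"mrg":80},"zj":[1,56,63,31]},"hbo":{"jn":[25,45,97],"vo":[94,50,24]},"w":{"p":{"af":98,"d":5,"pw":96,"qz":47,"v":93},"qnl":[35,0,38,48],"r":{"bs":53,"ljv":0,"lo":6},"z":[36,33]}}
After op 3 (replace /hbo/jn/2 67): {"dgl":{"mk":[36,25,89,56],"pto":{"mrp":21,"o":22,"rc":86},"v":{"cr":98,"mrg":80},"zj":[1,56,63,31]},"hbo":{"jn":[25,45,67],"vo":[94,50,24]},"w":{"p":{"af":98,"d":5,"pw":96,"qz":47,"v":93},"qnl":[35,0,38,48],"r":{"bs":53,"ljv":0,"lo":6},"z":[36,33]}}
After op 4 (replace /w/z/0 84): {"dgl":{"mk":[36,25,89,56],"pto":{"mrp":21,"o":22,"rc":86},"v":{"cr":98,"mrg":80},"zj":[1,56,63,31]},"hbo":{"jn":[25,45,67],"vo":[94,50,24]},"w":{"p":{"af":98,"d":5,"pw":96,"qz":47,"v":93},"qnl":[35,0,38,48],"r":{"bs":53,"ljv":0,"lo":6},"z":[84,33]}}
After op 5 (add /w/p/m 97): {"dgl":{"mk":[36,25,89,56],"pto":{"mrp":21,"o":22,"rc":86},"v":{"cr":98,"mrg":80},"zj":[1,56,63,31]},"hbo":{"jn":[25,45,67],"vo":[94,50,24]},"w":{"p":{"af":98,"d":5,"m":97,"pw":96,"qz":47,"v":93},"qnl":[35,0,38,48],"r":{"bs":53,"ljv":0,"lo":6},"z":[84,33]}}
After op 6 (add /dgl/mk/3 61): {"dgl":{"mk":[36,25,89,61,56],"pto":{"mrp":21,"o":22,"rc":86},"v":{"cr":98,"mrg":80},"zj":[1,56,63,31]},"hbo":{"jn":[25,45,67],"vo":[94,50,24]},"w":{"p":{"af":98,"d":5,"m":97,"pw":96,"qz":47,"v":93},"qnl":[35,0,38,48],"r":{"bs":53,"ljv":0,"lo":6},"z":[84,33]}}
After op 7 (replace /w/qnl 73): {"dgl":{"mk":[36,25,89,61,56],"pto":{"mrp":21,"o":22,"rc":86},"v":{"cr":98,"mrg":80},"zj":[1,56,63,31]},"hbo":{"jn":[25,45,67],"vo":[94,50,24]},"w":{"p":{"af":98,"d":5,"m":97,"pw":96,"qz":47,"v":93},"qnl":73,"r":{"bs":53,"ljv":0,"lo":6},"z":[84,33]}}
After op 8 (add /w/r/oix 21): {"dgl":{"mk":[36,25,89,61,56],"pto":{"mrp":21,"o":22,"rc":86},"v":{"cr":98,"mrg":80},"zj":[1,56,63,31]},"hbo":{"jn":[25,45,67],"vo":[94,50,24]},"w":{"p":{"af":98,"d":5,"m":97,"pw":96,"qz":47,"v":93},"qnl":73,"r":{"bs":53,"ljv":0,"lo":6,"oix":21},"z":[84,33]}}
After op 9 (remove /hbo/jn/1): {"dgl":{"mk":[36,25,89,61,56],"pto":{"mrp":21,"o":22,"rc":86},"v":{"cr":98,"mrg":80},"zj":[1,56,63,31]},"hbo":{"jn":[25,67],"vo":[94,50,24]},"w":{"p":{"af":98,"d":5,"m":97,"pw":96,"qz":47,"v":93},"qnl":73,"r":{"bs":53,"ljv":0,"lo":6,"oix":21},"z":[84,33]}}
After op 10 (remove /hbo): {"dgl":{"mk":[36,25,89,61,56],"pto":{"mrp":21,"o":22,"rc":86},"v":{"cr":98,"mrg":80},"zj":[1,56,63,31]},"w":{"p":{"af":98,"d":5,"m":97,"pw":96,"qz":47,"v":93},"qnl":73,"r":{"bs":53,"ljv":0,"lo":6,"oix":21},"z":[84,33]}}
After op 11 (replace /dgl/mk/0 84): {"dgl":{"mk":[84,25,89,61,56],"pto":{"mrp":21,"o":22,"rc":86},"v":{"cr":98,"mrg":80},"zj":[1,56,63,31]},"w":{"p":{"af":98,"d":5,"m":97,"pw":96,"qz":47,"v":93},"qnl":73,"r":{"bs":53,"ljv":0,"lo":6,"oix":21},"z":[84,33]}}
After op 12 (remove /dgl/zj/1): {"dgl":{"mk":[84,25,89,61,56],"pto":{"mrp":21,"o":22,"rc":86},"v":{"cr":98,"mrg":80},"zj":[1,63,31]},"w":{"p":{"af":98,"d":5,"m":97,"pw":96,"qz":47,"v":93},"qnl":73,"r":{"bs":53,"ljv":0,"lo":6,"oix":21},"z":[84,33]}}
After op 13 (add /w/r/wdy 32): {"dgl":{"mk":[84,25,89,61,56],"pto":{"mrp":21,"o":22,"rc":86},"v":{"cr":98,"mrg":80},"zj":[1,63,31]},"w":{"p":{"af":98,"d":5,"m":97,"pw":96,"qz":47,"v":93},"qnl":73,"r":{"bs":53,"ljv":0,"lo":6,"oix":21,"wdy":32},"z":[84,33]}}
After op 14 (replace /w/r/lo 58): {"dgl":{"mk":[84,25,89,61,56],"pto":{"mrp":21,"o":22,"rc":86},"v":{"cr":98,"mrg":80},"zj":[1,63,31]},"w":{"p":{"af":98,"d":5,"m":97,"pw":96,"qz":47,"v":93},"qnl":73,"r":{"bs":53,"ljv":0,"lo":58,"oix":21,"wdy":32},"z":[84,33]}}
After op 15 (replace /w 95): {"dgl":{"mk":[84,25,89,61,56],"pto":{"mrp":21,"o":22,"rc":86},"v":{"cr":98,"mrg":80},"zj":[1,63,31]},"w":95}
After op 16 (add /dgl/pto/hl 37): {"dgl":{"mk":[84,25,89,61,56],"pto":{"hl":37,"mrp":21,"o":22,"rc":86},"v":{"cr":98,"mrg":80},"zj":[1,63,31]},"w":95}
After op 17 (add /dgl/v/cr 69): {"dgl":{"mk":[84,25,89,61,56],"pto":{"hl":37,"mrp":21,"o":22,"rc":86},"v":{"cr":69,"mrg":80},"zj":[1,63,31]},"w":95}
After op 18 (add /hj 58): {"dgl":{"mk":[84,25,89,61,56],"pto":{"hl":37,"mrp":21,"o":22,"rc":86},"v":{"cr":69,"mrg":80},"zj":[1,63,31]},"hj":58,"w":95}
After op 19 (remove /dgl/mk/1): {"dgl":{"mk":[84,89,61,56],"pto":{"hl":37,"mrp":21,"o":22,"rc":86},"v":{"cr":69,"mrg":80},"zj":[1,63,31]},"hj":58,"w":95}
After op 20 (replace /dgl/v/cr 4): {"dgl":{"mk":[84,89,61,56],"pto":{"hl":37,"mrp":21,"o":22,"rc":86},"v":{"cr":4,"mrg":80},"zj":[1,63,31]},"hj":58,"w":95}

Answer: {"dgl":{"mk":[84,89,61,56],"pto":{"hl":37,"mrp":21,"o":22,"rc":86},"v":{"cr":4,"mrg":80},"zj":[1,63,31]},"hj":58,"w":95}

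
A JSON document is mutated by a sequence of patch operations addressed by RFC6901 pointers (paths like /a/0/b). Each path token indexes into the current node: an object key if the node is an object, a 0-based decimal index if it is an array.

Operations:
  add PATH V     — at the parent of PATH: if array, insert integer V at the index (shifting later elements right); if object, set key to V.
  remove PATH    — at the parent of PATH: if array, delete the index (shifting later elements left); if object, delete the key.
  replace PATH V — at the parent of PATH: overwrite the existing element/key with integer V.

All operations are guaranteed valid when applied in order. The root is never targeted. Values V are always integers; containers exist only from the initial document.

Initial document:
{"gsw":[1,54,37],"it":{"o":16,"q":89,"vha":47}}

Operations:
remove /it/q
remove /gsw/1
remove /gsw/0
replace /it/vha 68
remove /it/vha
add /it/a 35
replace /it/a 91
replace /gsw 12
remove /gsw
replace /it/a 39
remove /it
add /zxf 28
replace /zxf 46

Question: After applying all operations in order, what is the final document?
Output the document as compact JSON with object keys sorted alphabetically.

Answer: {"zxf":46}

Derivation:
After op 1 (remove /it/q): {"gsw":[1,54,37],"it":{"o":16,"vha":47}}
After op 2 (remove /gsw/1): {"gsw":[1,37],"it":{"o":16,"vha":47}}
After op 3 (remove /gsw/0): {"gsw":[37],"it":{"o":16,"vha":47}}
After op 4 (replace /it/vha 68): {"gsw":[37],"it":{"o":16,"vha":68}}
After op 5 (remove /it/vha): {"gsw":[37],"it":{"o":16}}
After op 6 (add /it/a 35): {"gsw":[37],"it":{"a":35,"o":16}}
After op 7 (replace /it/a 91): {"gsw":[37],"it":{"a":91,"o":16}}
After op 8 (replace /gsw 12): {"gsw":12,"it":{"a":91,"o":16}}
After op 9 (remove /gsw): {"it":{"a":91,"o":16}}
After op 10 (replace /it/a 39): {"it":{"a":39,"o":16}}
After op 11 (remove /it): {}
After op 12 (add /zxf 28): {"zxf":28}
After op 13 (replace /zxf 46): {"zxf":46}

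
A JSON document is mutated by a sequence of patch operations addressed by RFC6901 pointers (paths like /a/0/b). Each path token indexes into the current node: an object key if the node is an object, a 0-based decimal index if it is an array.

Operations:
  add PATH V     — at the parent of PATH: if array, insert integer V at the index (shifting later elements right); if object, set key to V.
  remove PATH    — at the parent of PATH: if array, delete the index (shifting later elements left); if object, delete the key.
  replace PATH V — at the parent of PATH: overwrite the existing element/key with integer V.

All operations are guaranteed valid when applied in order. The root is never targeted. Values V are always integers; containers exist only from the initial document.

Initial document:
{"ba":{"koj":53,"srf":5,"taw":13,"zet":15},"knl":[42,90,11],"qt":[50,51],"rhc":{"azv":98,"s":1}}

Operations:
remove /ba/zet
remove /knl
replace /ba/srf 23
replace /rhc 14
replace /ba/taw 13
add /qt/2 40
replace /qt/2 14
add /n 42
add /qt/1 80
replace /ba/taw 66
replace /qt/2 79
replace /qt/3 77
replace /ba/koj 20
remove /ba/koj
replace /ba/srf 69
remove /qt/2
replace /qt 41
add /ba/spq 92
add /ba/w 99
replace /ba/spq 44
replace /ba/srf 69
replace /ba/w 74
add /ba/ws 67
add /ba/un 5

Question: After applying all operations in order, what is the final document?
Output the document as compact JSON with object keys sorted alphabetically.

After op 1 (remove /ba/zet): {"ba":{"koj":53,"srf":5,"taw":13},"knl":[42,90,11],"qt":[50,51],"rhc":{"azv":98,"s":1}}
After op 2 (remove /knl): {"ba":{"koj":53,"srf":5,"taw":13},"qt":[50,51],"rhc":{"azv":98,"s":1}}
After op 3 (replace /ba/srf 23): {"ba":{"koj":53,"srf":23,"taw":13},"qt":[50,51],"rhc":{"azv":98,"s":1}}
After op 4 (replace /rhc 14): {"ba":{"koj":53,"srf":23,"taw":13},"qt":[50,51],"rhc":14}
After op 5 (replace /ba/taw 13): {"ba":{"koj":53,"srf":23,"taw":13},"qt":[50,51],"rhc":14}
After op 6 (add /qt/2 40): {"ba":{"koj":53,"srf":23,"taw":13},"qt":[50,51,40],"rhc":14}
After op 7 (replace /qt/2 14): {"ba":{"koj":53,"srf":23,"taw":13},"qt":[50,51,14],"rhc":14}
After op 8 (add /n 42): {"ba":{"koj":53,"srf":23,"taw":13},"n":42,"qt":[50,51,14],"rhc":14}
After op 9 (add /qt/1 80): {"ba":{"koj":53,"srf":23,"taw":13},"n":42,"qt":[50,80,51,14],"rhc":14}
After op 10 (replace /ba/taw 66): {"ba":{"koj":53,"srf":23,"taw":66},"n":42,"qt":[50,80,51,14],"rhc":14}
After op 11 (replace /qt/2 79): {"ba":{"koj":53,"srf":23,"taw":66},"n":42,"qt":[50,80,79,14],"rhc":14}
After op 12 (replace /qt/3 77): {"ba":{"koj":53,"srf":23,"taw":66},"n":42,"qt":[50,80,79,77],"rhc":14}
After op 13 (replace /ba/koj 20): {"ba":{"koj":20,"srf":23,"taw":66},"n":42,"qt":[50,80,79,77],"rhc":14}
After op 14 (remove /ba/koj): {"ba":{"srf":23,"taw":66},"n":42,"qt":[50,80,79,77],"rhc":14}
After op 15 (replace /ba/srf 69): {"ba":{"srf":69,"taw":66},"n":42,"qt":[50,80,79,77],"rhc":14}
After op 16 (remove /qt/2): {"ba":{"srf":69,"taw":66},"n":42,"qt":[50,80,77],"rhc":14}
After op 17 (replace /qt 41): {"ba":{"srf":69,"taw":66},"n":42,"qt":41,"rhc":14}
After op 18 (add /ba/spq 92): {"ba":{"spq":92,"srf":69,"taw":66},"n":42,"qt":41,"rhc":14}
After op 19 (add /ba/w 99): {"ba":{"spq":92,"srf":69,"taw":66,"w":99},"n":42,"qt":41,"rhc":14}
After op 20 (replace /ba/spq 44): {"ba":{"spq":44,"srf":69,"taw":66,"w":99},"n":42,"qt":41,"rhc":14}
After op 21 (replace /ba/srf 69): {"ba":{"spq":44,"srf":69,"taw":66,"w":99},"n":42,"qt":41,"rhc":14}
After op 22 (replace /ba/w 74): {"ba":{"spq":44,"srf":69,"taw":66,"w":74},"n":42,"qt":41,"rhc":14}
After op 23 (add /ba/ws 67): {"ba":{"spq":44,"srf":69,"taw":66,"w":74,"ws":67},"n":42,"qt":41,"rhc":14}
After op 24 (add /ba/un 5): {"ba":{"spq":44,"srf":69,"taw":66,"un":5,"w":74,"ws":67},"n":42,"qt":41,"rhc":14}

Answer: {"ba":{"spq":44,"srf":69,"taw":66,"un":5,"w":74,"ws":67},"n":42,"qt":41,"rhc":14}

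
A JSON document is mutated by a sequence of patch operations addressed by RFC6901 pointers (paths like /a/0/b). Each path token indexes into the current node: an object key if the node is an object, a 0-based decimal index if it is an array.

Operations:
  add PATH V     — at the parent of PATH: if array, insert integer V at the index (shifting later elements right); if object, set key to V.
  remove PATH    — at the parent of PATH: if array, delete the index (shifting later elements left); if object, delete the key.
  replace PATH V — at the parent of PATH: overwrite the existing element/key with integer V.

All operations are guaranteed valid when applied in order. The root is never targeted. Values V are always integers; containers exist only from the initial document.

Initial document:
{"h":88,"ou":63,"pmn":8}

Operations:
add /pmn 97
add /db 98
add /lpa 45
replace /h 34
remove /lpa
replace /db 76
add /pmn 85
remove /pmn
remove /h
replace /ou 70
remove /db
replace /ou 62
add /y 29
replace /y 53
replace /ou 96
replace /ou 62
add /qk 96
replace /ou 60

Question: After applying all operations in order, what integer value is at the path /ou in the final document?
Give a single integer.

After op 1 (add /pmn 97): {"h":88,"ou":63,"pmn":97}
After op 2 (add /db 98): {"db":98,"h":88,"ou":63,"pmn":97}
After op 3 (add /lpa 45): {"db":98,"h":88,"lpa":45,"ou":63,"pmn":97}
After op 4 (replace /h 34): {"db":98,"h":34,"lpa":45,"ou":63,"pmn":97}
After op 5 (remove /lpa): {"db":98,"h":34,"ou":63,"pmn":97}
After op 6 (replace /db 76): {"db":76,"h":34,"ou":63,"pmn":97}
After op 7 (add /pmn 85): {"db":76,"h":34,"ou":63,"pmn":85}
After op 8 (remove /pmn): {"db":76,"h":34,"ou":63}
After op 9 (remove /h): {"db":76,"ou":63}
After op 10 (replace /ou 70): {"db":76,"ou":70}
After op 11 (remove /db): {"ou":70}
After op 12 (replace /ou 62): {"ou":62}
After op 13 (add /y 29): {"ou":62,"y":29}
After op 14 (replace /y 53): {"ou":62,"y":53}
After op 15 (replace /ou 96): {"ou":96,"y":53}
After op 16 (replace /ou 62): {"ou":62,"y":53}
After op 17 (add /qk 96): {"ou":62,"qk":96,"y":53}
After op 18 (replace /ou 60): {"ou":60,"qk":96,"y":53}
Value at /ou: 60

Answer: 60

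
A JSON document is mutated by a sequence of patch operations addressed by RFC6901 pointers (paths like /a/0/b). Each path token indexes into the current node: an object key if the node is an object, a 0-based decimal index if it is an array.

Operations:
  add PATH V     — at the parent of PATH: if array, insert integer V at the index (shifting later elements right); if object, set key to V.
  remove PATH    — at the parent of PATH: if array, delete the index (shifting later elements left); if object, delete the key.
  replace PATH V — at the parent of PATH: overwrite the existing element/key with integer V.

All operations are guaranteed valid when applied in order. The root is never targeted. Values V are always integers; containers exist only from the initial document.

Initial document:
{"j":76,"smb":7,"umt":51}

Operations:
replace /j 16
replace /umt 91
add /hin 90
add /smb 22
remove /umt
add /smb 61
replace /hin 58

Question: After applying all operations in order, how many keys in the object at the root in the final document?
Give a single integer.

Answer: 3

Derivation:
After op 1 (replace /j 16): {"j":16,"smb":7,"umt":51}
After op 2 (replace /umt 91): {"j":16,"smb":7,"umt":91}
After op 3 (add /hin 90): {"hin":90,"j":16,"smb":7,"umt":91}
After op 4 (add /smb 22): {"hin":90,"j":16,"smb":22,"umt":91}
After op 5 (remove /umt): {"hin":90,"j":16,"smb":22}
After op 6 (add /smb 61): {"hin":90,"j":16,"smb":61}
After op 7 (replace /hin 58): {"hin":58,"j":16,"smb":61}
Size at the root: 3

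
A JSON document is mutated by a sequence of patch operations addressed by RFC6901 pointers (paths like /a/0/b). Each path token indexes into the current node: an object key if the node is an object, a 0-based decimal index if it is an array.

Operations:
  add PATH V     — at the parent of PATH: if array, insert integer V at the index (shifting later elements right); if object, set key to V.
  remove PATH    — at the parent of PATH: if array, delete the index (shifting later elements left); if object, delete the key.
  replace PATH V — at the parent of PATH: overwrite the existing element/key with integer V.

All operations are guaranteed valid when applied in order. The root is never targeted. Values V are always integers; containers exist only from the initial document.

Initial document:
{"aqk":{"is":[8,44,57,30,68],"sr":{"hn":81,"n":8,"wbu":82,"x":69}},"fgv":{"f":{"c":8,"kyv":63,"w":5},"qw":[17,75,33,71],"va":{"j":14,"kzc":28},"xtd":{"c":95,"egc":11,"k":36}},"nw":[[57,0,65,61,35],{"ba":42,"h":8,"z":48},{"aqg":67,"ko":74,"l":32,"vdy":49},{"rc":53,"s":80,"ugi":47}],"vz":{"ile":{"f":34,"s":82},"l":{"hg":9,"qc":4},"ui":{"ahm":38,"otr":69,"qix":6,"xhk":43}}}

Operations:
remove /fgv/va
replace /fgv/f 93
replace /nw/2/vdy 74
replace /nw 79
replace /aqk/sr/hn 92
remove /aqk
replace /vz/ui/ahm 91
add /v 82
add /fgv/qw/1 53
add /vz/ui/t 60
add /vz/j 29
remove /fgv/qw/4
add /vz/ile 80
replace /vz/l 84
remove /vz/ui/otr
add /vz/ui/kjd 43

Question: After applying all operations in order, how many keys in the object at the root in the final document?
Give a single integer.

After op 1 (remove /fgv/va): {"aqk":{"is":[8,44,57,30,68],"sr":{"hn":81,"n":8,"wbu":82,"x":69}},"fgv":{"f":{"c":8,"kyv":63,"w":5},"qw":[17,75,33,71],"xtd":{"c":95,"egc":11,"k":36}},"nw":[[57,0,65,61,35],{"ba":42,"h":8,"z":48},{"aqg":67,"ko":74,"l":32,"vdy":49},{"rc":53,"s":80,"ugi":47}],"vz":{"ile":{"f":34,"s":82},"l":{"hg":9,"qc":4},"ui":{"ahm":38,"otr":69,"qix":6,"xhk":43}}}
After op 2 (replace /fgv/f 93): {"aqk":{"is":[8,44,57,30,68],"sr":{"hn":81,"n":8,"wbu":82,"x":69}},"fgv":{"f":93,"qw":[17,75,33,71],"xtd":{"c":95,"egc":11,"k":36}},"nw":[[57,0,65,61,35],{"ba":42,"h":8,"z":48},{"aqg":67,"ko":74,"l":32,"vdy":49},{"rc":53,"s":80,"ugi":47}],"vz":{"ile":{"f":34,"s":82},"l":{"hg":9,"qc":4},"ui":{"ahm":38,"otr":69,"qix":6,"xhk":43}}}
After op 3 (replace /nw/2/vdy 74): {"aqk":{"is":[8,44,57,30,68],"sr":{"hn":81,"n":8,"wbu":82,"x":69}},"fgv":{"f":93,"qw":[17,75,33,71],"xtd":{"c":95,"egc":11,"k":36}},"nw":[[57,0,65,61,35],{"ba":42,"h":8,"z":48},{"aqg":67,"ko":74,"l":32,"vdy":74},{"rc":53,"s":80,"ugi":47}],"vz":{"ile":{"f":34,"s":82},"l":{"hg":9,"qc":4},"ui":{"ahm":38,"otr":69,"qix":6,"xhk":43}}}
After op 4 (replace /nw 79): {"aqk":{"is":[8,44,57,30,68],"sr":{"hn":81,"n":8,"wbu":82,"x":69}},"fgv":{"f":93,"qw":[17,75,33,71],"xtd":{"c":95,"egc":11,"k":36}},"nw":79,"vz":{"ile":{"f":34,"s":82},"l":{"hg":9,"qc":4},"ui":{"ahm":38,"otr":69,"qix":6,"xhk":43}}}
After op 5 (replace /aqk/sr/hn 92): {"aqk":{"is":[8,44,57,30,68],"sr":{"hn":92,"n":8,"wbu":82,"x":69}},"fgv":{"f":93,"qw":[17,75,33,71],"xtd":{"c":95,"egc":11,"k":36}},"nw":79,"vz":{"ile":{"f":34,"s":82},"l":{"hg":9,"qc":4},"ui":{"ahm":38,"otr":69,"qix":6,"xhk":43}}}
After op 6 (remove /aqk): {"fgv":{"f":93,"qw":[17,75,33,71],"xtd":{"c":95,"egc":11,"k":36}},"nw":79,"vz":{"ile":{"f":34,"s":82},"l":{"hg":9,"qc":4},"ui":{"ahm":38,"otr":69,"qix":6,"xhk":43}}}
After op 7 (replace /vz/ui/ahm 91): {"fgv":{"f":93,"qw":[17,75,33,71],"xtd":{"c":95,"egc":11,"k":36}},"nw":79,"vz":{"ile":{"f":34,"s":82},"l":{"hg":9,"qc":4},"ui":{"ahm":91,"otr":69,"qix":6,"xhk":43}}}
After op 8 (add /v 82): {"fgv":{"f":93,"qw":[17,75,33,71],"xtd":{"c":95,"egc":11,"k":36}},"nw":79,"v":82,"vz":{"ile":{"f":34,"s":82},"l":{"hg":9,"qc":4},"ui":{"ahm":91,"otr":69,"qix":6,"xhk":43}}}
After op 9 (add /fgv/qw/1 53): {"fgv":{"f":93,"qw":[17,53,75,33,71],"xtd":{"c":95,"egc":11,"k":36}},"nw":79,"v":82,"vz":{"ile":{"f":34,"s":82},"l":{"hg":9,"qc":4},"ui":{"ahm":91,"otr":69,"qix":6,"xhk":43}}}
After op 10 (add /vz/ui/t 60): {"fgv":{"f":93,"qw":[17,53,75,33,71],"xtd":{"c":95,"egc":11,"k":36}},"nw":79,"v":82,"vz":{"ile":{"f":34,"s":82},"l":{"hg":9,"qc":4},"ui":{"ahm":91,"otr":69,"qix":6,"t":60,"xhk":43}}}
After op 11 (add /vz/j 29): {"fgv":{"f":93,"qw":[17,53,75,33,71],"xtd":{"c":95,"egc":11,"k":36}},"nw":79,"v":82,"vz":{"ile":{"f":34,"s":82},"j":29,"l":{"hg":9,"qc":4},"ui":{"ahm":91,"otr":69,"qix":6,"t":60,"xhk":43}}}
After op 12 (remove /fgv/qw/4): {"fgv":{"f":93,"qw":[17,53,75,33],"xtd":{"c":95,"egc":11,"k":36}},"nw":79,"v":82,"vz":{"ile":{"f":34,"s":82},"j":29,"l":{"hg":9,"qc":4},"ui":{"ahm":91,"otr":69,"qix":6,"t":60,"xhk":43}}}
After op 13 (add /vz/ile 80): {"fgv":{"f":93,"qw":[17,53,75,33],"xtd":{"c":95,"egc":11,"k":36}},"nw":79,"v":82,"vz":{"ile":80,"j":29,"l":{"hg":9,"qc":4},"ui":{"ahm":91,"otr":69,"qix":6,"t":60,"xhk":43}}}
After op 14 (replace /vz/l 84): {"fgv":{"f":93,"qw":[17,53,75,33],"xtd":{"c":95,"egc":11,"k":36}},"nw":79,"v":82,"vz":{"ile":80,"j":29,"l":84,"ui":{"ahm":91,"otr":69,"qix":6,"t":60,"xhk":43}}}
After op 15 (remove /vz/ui/otr): {"fgv":{"f":93,"qw":[17,53,75,33],"xtd":{"c":95,"egc":11,"k":36}},"nw":79,"v":82,"vz":{"ile":80,"j":29,"l":84,"ui":{"ahm":91,"qix":6,"t":60,"xhk":43}}}
After op 16 (add /vz/ui/kjd 43): {"fgv":{"f":93,"qw":[17,53,75,33],"xtd":{"c":95,"egc":11,"k":36}},"nw":79,"v":82,"vz":{"ile":80,"j":29,"l":84,"ui":{"ahm":91,"kjd":43,"qix":6,"t":60,"xhk":43}}}
Size at the root: 4

Answer: 4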